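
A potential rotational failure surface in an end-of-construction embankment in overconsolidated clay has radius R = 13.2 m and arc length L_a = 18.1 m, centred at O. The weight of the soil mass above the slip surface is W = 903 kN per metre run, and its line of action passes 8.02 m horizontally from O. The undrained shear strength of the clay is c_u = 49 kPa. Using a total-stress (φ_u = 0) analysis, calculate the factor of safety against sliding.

Taking moments about the centre O, the resisting moment is provided by the undrained shear strength acting along the arc:
M_R = c_u·L_a·R = 49·18.10·13.2 = 11707.1 kN·m/m
M_D = W·d = 903·8.02 = 7242.1 kN·m/m
FS = M_R / M_D = 11707.1 / 7242.1 = 1.617

FS = 1.62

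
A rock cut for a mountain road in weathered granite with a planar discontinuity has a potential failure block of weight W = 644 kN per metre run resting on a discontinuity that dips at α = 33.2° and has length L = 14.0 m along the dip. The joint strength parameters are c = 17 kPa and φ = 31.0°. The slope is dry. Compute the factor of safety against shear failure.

Resolving the block weight along and normal to the plane and applying the Mohr–Coulomb strength on the joint:
N' = W cosα = 644·cos33.2° = 538.9 kN/m
Driving force T = W sinα = 644·sin33.2° = 352.6 kN/m
Resisting force R = c·L + N'·tanφ = 17·14.0 + 538.9·tan31.0° = 238.0 + 323.8 = 561.8 kN/m
FS = R / T = 561.8 / 352.6 = 1.593

FS = 1.59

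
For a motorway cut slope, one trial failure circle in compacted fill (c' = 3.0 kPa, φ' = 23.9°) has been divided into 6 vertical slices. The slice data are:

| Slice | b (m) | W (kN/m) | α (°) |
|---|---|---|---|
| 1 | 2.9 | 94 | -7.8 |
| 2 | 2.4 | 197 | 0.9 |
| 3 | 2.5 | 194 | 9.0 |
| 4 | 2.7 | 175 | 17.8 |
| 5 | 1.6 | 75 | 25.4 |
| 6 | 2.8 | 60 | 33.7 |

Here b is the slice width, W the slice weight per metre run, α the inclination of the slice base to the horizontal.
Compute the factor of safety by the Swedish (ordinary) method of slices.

FS = 2.77

Ordinary method of slices: FS = Σ[c'·Δl_i + (W_i cosα_i)·tanφ'] / Σ W_i sinα_i, with Δl_i = b_i / cosα_i.
Slice 1: Δl = 2.9/cos(-7.8°) = 2.927 m; N'_1 = 94·cos(-7.8°) = 93.1; c'Δl = 8.78; W sinα = -12.8
Slice 2: Δl = 2.4/cos0.9° = 2.400 m; N'_2 = 197·cos0.9° = 197.0; c'Δl = 7.20; W sinα = 3.1
Slice 3: Δl = 2.5/cos9.0° = 2.531 m; N'_3 = 194·cos9.0° = 191.6; c'Δl = 7.59; W sinα = 30.3
Slice 4: Δl = 2.7/cos17.8° = 2.836 m; N'_4 = 175·cos17.8° = 166.6; c'Δl = 8.51; W sinα = 53.5
Slice 5: Δl = 1.6/cos25.4° = 1.771 m; N'_5 = 75·cos25.4° = 67.8; c'Δl = 5.31; W sinα = 32.2
Slice 6: Δl = 2.8/cos33.7° = 3.366 m; N'_6 = 60·cos33.7° = 49.9; c'Δl = 10.10; W sinα = 33.3
Σc'Δl = 47.5 kN/m; ΣN' = 766.0 kN/m; ΣW sinα = 139.6 kN/m
Resisting = 47.5 + 766.0·tan23.9° = 47.5 + 339.4 = 386.9 kN/m
FS = 386.9 / 139.6 = 2.771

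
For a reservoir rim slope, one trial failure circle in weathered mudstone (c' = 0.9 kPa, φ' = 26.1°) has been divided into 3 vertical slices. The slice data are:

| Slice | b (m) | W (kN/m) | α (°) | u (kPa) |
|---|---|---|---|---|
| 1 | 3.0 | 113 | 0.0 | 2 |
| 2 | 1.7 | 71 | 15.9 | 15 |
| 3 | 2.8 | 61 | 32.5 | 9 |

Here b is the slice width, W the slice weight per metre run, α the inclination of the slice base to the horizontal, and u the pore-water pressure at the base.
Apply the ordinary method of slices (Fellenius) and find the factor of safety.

Ordinary method of slices: FS = Σ[c'·Δl_i + (W_i cosα_i − u_i·Δl_i)·tanφ'] / Σ W_i sinα_i, with Δl_i = b_i / cosα_i.
Slice 1: Δl = 3.0/cos0.0° = 3.000 m; N'_1 = 113·cos0.0° − 2·3.000 = 107.0; c'Δl = 2.70; W sinα = 0.0
Slice 2: Δl = 1.7/cos15.9° = 1.768 m; N'_2 = 71·cos15.9° − 15·1.768 = 41.8; c'Δl = 1.59; W sinα = 19.5
Slice 3: Δl = 2.8/cos32.5° = 3.320 m; N'_3 = 61·cos32.5° − 9·3.320 = 21.6; c'Δl = 2.99; W sinα = 32.8
Σc'Δl = 7.3 kN/m; ΣN' = 170.3 kN/m; ΣW sinα = 52.2 kN/m
Resisting = 7.3 + 170.3·tan26.1° = 7.3 + 83.4 = 90.7 kN/m
FS = 90.7 / 52.2 = 1.737

FS = 1.74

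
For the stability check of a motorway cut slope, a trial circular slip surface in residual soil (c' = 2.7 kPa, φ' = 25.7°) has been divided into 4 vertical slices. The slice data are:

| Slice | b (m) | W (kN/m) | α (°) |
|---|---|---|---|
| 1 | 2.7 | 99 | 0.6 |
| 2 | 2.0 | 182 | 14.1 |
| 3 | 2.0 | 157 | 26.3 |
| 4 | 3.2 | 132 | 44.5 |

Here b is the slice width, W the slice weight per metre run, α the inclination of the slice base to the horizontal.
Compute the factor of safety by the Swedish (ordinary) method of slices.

Ordinary method of slices: FS = Σ[c'·Δl_i + (W_i cosα_i)·tanφ'] / Σ W_i sinα_i, with Δl_i = b_i / cosα_i.
Slice 1: Δl = 2.7/cos0.6° = 2.700 m; N'_1 = 99·cos0.6° = 99.0; c'Δl = 7.29; W sinα = 1.0
Slice 2: Δl = 2.0/cos14.1° = 2.062 m; N'_2 = 182·cos14.1° = 176.5; c'Δl = 5.57; W sinα = 44.3
Slice 3: Δl = 2.0/cos26.3° = 2.231 m; N'_3 = 157·cos26.3° = 140.7; c'Δl = 6.02; W sinα = 69.6
Slice 4: Δl = 3.2/cos44.5° = 4.487 m; N'_4 = 132·cos44.5° = 94.1; c'Δl = 12.11; W sinα = 92.5
Σc'Δl = 31.0 kN/m; ΣN' = 510.4 kN/m; ΣW sinα = 207.5 kN/m
Resisting = 31.0 + 510.4·tan25.7° = 31.0 + 245.6 = 276.6 kN/m
FS = 276.6 / 207.5 = 1.333

FS = 1.33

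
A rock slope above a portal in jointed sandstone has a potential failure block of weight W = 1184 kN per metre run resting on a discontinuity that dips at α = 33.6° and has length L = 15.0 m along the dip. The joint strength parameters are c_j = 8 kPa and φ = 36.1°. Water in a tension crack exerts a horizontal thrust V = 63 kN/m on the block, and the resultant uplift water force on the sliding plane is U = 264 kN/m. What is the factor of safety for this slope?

Resolving the block weight along and normal to the plane and applying the Mohr–Coulomb strength on the joint:
N' = W cosα − U − V sinα = 1184·cos33.6° − 264 − 63·sin33.6° = 687.3 kN/m
Driving force T = W sinα + V cosα = 1184·sin33.6° + 63·cos33.6° = 707.7 kN/m
Resisting force R = c_j·L + N'·tanφ = 8·15.0 + 687.3·tan36.1° = 120.0 + 501.2 = 621.2 kN/m
FS = R / T = 621.2 / 707.7 = 0.878

FS = 0.88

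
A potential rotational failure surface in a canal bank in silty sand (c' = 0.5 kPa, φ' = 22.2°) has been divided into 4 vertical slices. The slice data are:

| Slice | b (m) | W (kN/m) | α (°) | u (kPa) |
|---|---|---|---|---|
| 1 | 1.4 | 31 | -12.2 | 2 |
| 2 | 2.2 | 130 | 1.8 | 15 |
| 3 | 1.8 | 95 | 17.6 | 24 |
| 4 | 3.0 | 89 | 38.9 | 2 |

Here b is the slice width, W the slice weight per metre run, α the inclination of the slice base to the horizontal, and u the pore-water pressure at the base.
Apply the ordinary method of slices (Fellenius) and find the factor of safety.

Ordinary method of slices: FS = Σ[c'·Δl_i + (W_i cosα_i − u_i·Δl_i)·tanφ'] / Σ W_i sinα_i, with Δl_i = b_i / cosα_i.
Slice 1: Δl = 1.4/cos(-12.2°) = 1.432 m; N'_1 = 31·cos(-12.2°) − 2·1.432 = 27.4; c'Δl = 0.72; W sinα = -6.6
Slice 2: Δl = 2.2/cos1.8° = 2.201 m; N'_2 = 130·cos1.8° − 15·2.201 = 96.9; c'Δl = 1.10; W sinα = 4.1
Slice 3: Δl = 1.8/cos17.6° = 1.888 m; N'_3 = 95·cos17.6° − 24·1.888 = 45.2; c'Δl = 0.94; W sinα = 28.7
Slice 4: Δl = 3.0/cos38.9° = 3.855 m; N'_4 = 89·cos38.9° − 2·3.855 = 61.6; c'Δl = 1.93; W sinα = 55.9
Σc'Δl = 4.7 kN/m; ΣN' = 231.1 kN/m; ΣW sinα = 82.1 kN/m
Resisting = 4.7 + 231.1·tan22.2° = 4.7 + 94.3 = 99.0 kN/m
FS = 99.0 / 82.1 = 1.205

FS = 1.21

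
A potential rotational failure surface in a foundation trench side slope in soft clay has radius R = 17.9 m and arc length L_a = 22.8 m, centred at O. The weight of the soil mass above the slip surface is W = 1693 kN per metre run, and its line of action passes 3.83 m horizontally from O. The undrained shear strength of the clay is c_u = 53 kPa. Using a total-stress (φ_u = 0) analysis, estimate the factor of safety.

FS = 3.34

Taking moments about the centre O, the resisting moment is provided by the undrained shear strength acting along the arc:
M_R = c_u·L_a·R = 53·22.80·17.9 = 21630.4 kN·m/m
M_D = W·d = 1693·3.83 = 6484.2 kN·m/m
FS = M_R / M_D = 21630.4 / 6484.2 = 3.336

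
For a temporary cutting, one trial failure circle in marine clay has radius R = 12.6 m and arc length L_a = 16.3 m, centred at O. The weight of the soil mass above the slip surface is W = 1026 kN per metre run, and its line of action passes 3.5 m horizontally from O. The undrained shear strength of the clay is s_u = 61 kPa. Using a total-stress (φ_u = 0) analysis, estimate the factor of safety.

Taking moments about the centre O, the resisting moment is provided by the undrained shear strength acting along the arc:
M_R = s_u·L_a·R = 61·16.30·12.6 = 12528.2 kN·m/m
M_D = W·d = 1026·3.5 = 3591.0 kN·m/m
FS = M_R / M_D = 12528.2 / 3591.0 = 3.489

FS = 3.49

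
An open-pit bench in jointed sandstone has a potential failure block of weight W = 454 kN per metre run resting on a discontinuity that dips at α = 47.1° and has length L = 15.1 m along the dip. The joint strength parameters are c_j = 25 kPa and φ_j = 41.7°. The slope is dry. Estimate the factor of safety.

Resolving the block weight along and normal to the plane and applying the Mohr–Coulomb strength on the joint:
N' = W cosα = 454·cos47.1° = 309.0 kN/m
Driving force T = W sinα = 454·sin47.1° = 332.6 kN/m
Resisting force R = c_j·L + N'·tanφ_j = 25·15.1 + 309.0·tan41.7° = 377.5 + 275.4 = 652.9 kN/m
FS = R / T = 652.9 / 332.6 = 1.963

FS = 1.96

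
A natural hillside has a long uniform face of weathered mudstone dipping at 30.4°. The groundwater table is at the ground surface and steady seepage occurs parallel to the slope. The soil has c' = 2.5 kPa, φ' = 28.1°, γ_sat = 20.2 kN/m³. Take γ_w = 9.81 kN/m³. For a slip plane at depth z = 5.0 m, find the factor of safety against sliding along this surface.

FS = 0.52

With seepage parallel to the slope and the water table at the surface, the effective normal stress on the slip plane uses the buoyant unit weight γ' = γ_sat − γ_w while the driving shear stress uses γ_sat:
FS = [c' + γ' z cos²β tanφ'] / [γ_sat z sinβ cosβ]
γ' = 20.2 − 9.81 = 10.39 kN/m³
Numerator = 2.5 + 10.39·5.0·cos²30.4°·tan28.1° = 2.5 + 10.39·5.0·0.7439·0.5340 = 23.136 kPa
Denominator = 20.2·5.0·sin30.4°·cos30.4° = 20.2·5.0·0.5060·0.8625 = 44.083 kPa
FS = 23.136 / 44.083 = 0.525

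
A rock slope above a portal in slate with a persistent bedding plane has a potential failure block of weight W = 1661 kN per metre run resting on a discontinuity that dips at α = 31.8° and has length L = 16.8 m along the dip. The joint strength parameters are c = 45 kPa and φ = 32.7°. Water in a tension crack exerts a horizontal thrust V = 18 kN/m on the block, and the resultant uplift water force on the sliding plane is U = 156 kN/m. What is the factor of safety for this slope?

Resolving the block weight along and normal to the plane and applying the Mohr–Coulomb strength on the joint:
N' = W cosα − U − V sinα = 1661·cos31.8° − 156 − 18·sin31.8° = 1246.2 kN/m
Driving force T = W sinα + V cosα = 1661·sin31.8° + 18·cos31.8° = 890.6 kN/m
Resisting force R = c·L + N'·tanφ = 45·16.8 + 1246.2·tan32.7° = 756.0 + 800.0 = 1556.0 kN/m
FS = R / T = 1556.0 / 890.6 = 1.747

FS = 1.75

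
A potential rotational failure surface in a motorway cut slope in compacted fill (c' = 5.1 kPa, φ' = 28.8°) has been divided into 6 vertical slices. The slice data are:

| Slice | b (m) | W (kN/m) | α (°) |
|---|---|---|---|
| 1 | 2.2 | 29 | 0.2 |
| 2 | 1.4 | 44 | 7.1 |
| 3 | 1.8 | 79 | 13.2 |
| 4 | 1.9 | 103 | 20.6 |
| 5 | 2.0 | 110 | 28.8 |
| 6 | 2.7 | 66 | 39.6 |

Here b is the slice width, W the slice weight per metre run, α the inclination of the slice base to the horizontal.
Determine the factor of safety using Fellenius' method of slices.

Ordinary method of slices: FS = Σ[c'·Δl_i + (W_i cosα_i)·tanφ'] / Σ W_i sinα_i, with Δl_i = b_i / cosα_i.
Slice 1: Δl = 2.2/cos0.2° = 2.200 m; N'_1 = 29·cos0.2° = 29.0; c'Δl = 11.22; W sinα = 0.1
Slice 2: Δl = 1.4/cos7.1° = 1.411 m; N'_2 = 44·cos7.1° = 43.7; c'Δl = 7.20; W sinα = 5.4
Slice 3: Δl = 1.8/cos13.2° = 1.849 m; N'_3 = 79·cos13.2° = 76.9; c'Δl = 9.43; W sinα = 18.0
Slice 4: Δl = 1.9/cos20.6° = 2.030 m; N'_4 = 103·cos20.6° = 96.4; c'Δl = 10.35; W sinα = 36.2
Slice 5: Δl = 2.0/cos28.8° = 2.282 m; N'_5 = 110·cos28.8° = 96.4; c'Δl = 11.64; W sinα = 53.0
Slice 6: Δl = 2.7/cos39.6° = 3.504 m; N'_6 = 66·cos39.6° = 50.9; c'Δl = 17.87; W sinα = 42.1
Σc'Δl = 67.7 kN/m; ΣN' = 393.2 kN/m; ΣW sinα = 154.9 kN/m
Resisting = 67.7 + 393.2·tan28.8° = 67.7 + 216.2 = 283.9 kN/m
FS = 283.9 / 154.9 = 1.833

FS = 1.83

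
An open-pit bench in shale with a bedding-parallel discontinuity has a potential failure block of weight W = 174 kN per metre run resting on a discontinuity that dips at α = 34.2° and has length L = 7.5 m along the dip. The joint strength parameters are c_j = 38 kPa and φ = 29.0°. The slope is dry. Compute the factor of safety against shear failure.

Resolving the block weight along and normal to the plane and applying the Mohr–Coulomb strength on the joint:
N' = W cosα = 174·cos34.2° = 143.9 kN/m
Driving force T = W sinα = 174·sin34.2° = 97.8 kN/m
Resisting force R = c_j·L + N'·tanφ = 38·7.5 + 143.9·tan29.0° = 285.0 + 79.8 = 364.8 kN/m
FS = R / T = 364.8 / 97.8 = 3.730

FS = 3.73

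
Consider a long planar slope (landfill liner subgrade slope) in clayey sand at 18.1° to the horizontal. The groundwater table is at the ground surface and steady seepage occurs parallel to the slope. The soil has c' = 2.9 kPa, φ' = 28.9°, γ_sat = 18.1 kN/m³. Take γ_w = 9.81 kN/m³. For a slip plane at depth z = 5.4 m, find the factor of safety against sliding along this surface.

FS = 0.87

With seepage parallel to the slope and the water table at the surface, the effective normal stress on the slip plane uses the buoyant unit weight γ' = γ_sat − γ_w while the driving shear stress uses γ_sat:
FS = [c' + γ' z cos²β tanφ'] / [γ_sat z sinβ cosβ]
γ' = 18.1 − 9.81 = 8.29 kN/m³
Numerator = 2.9 + 8.29·5.4·cos²18.1°·tan28.9° = 2.9 + 8.29·5.4·0.9035·0.5520 = 25.227 kPa
Denominator = 18.1·5.4·sin18.1°·cos18.1° = 18.1·5.4·0.3107·0.9505 = 28.863 kPa
FS = 25.227 / 28.863 = 0.874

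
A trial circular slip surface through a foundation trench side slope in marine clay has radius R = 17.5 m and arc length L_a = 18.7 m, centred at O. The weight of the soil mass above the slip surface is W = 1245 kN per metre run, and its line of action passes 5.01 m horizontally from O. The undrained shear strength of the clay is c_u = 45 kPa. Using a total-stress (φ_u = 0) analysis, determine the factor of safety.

Taking moments about the centre O, the resisting moment is provided by the undrained shear strength acting along the arc:
M_R = c_u·L_a·R = 45·18.70·17.5 = 14726.2 kN·m/m
M_D = W·d = 1245·5.01 = 6237.4 kN·m/m
FS = M_R / M_D = 14726.2 / 6237.4 = 2.361

FS = 2.36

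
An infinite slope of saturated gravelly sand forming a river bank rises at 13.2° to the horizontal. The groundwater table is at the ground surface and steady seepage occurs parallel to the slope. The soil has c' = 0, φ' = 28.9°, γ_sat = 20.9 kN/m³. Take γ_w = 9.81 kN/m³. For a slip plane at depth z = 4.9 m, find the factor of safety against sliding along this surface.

FS = 1.25

With seepage parallel to the slope and the water table at the surface, the effective normal stress on the slip plane uses the buoyant unit weight γ' = γ_sat − γ_w while the driving shear stress uses γ_sat:
FS = [c' + γ' z cos²β tanφ'] / [γ_sat z sinβ cosβ]
(For c' = 0 this reduces to FS = (γ'/γ_sat)·tanφ'/tanβ.)
γ' = 20.9 − 9.81 = 11.09 kN/m³
Numerator = 0.0 + 11.09·4.9·cos²13.2°·tan28.9° = 0.0 + 11.09·4.9·0.9479·0.5520 = 28.434 kPa
Denominator = 20.9·4.9·sin13.2°·cos13.2° = 20.9·4.9·0.2284·0.9736 = 22.768 kPa
FS = 28.434 / 22.768 = 1.249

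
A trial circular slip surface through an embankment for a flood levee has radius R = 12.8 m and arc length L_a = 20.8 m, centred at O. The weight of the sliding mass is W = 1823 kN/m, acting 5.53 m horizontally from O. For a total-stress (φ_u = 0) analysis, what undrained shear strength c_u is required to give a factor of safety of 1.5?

FS = c_u·L_a·R / (W·d), so c_u = FS·W·d / (L_a·R).
c_u = 1.5·1823·5.53 / (20.80·12.8) = 15121.8 / 266.24 = 56.80 kPa

c_u = 56.8 kPa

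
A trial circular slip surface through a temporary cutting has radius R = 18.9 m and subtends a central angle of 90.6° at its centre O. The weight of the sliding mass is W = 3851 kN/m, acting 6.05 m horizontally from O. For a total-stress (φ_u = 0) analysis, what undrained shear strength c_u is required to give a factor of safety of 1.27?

FS = c_u·L_a·R / (W·d), so c_u = FS·W·d / (L_a·R).
Arc length L_a = R·θ = 18.9·(90.6°·π/180) = 18.9·1.5813 = 29.89 m
c_u = 1.27·3851·6.05 / (29.89·18.9) = 29589.2 / 564.84 = 52.38 kPa

c_u = 52.4 kPa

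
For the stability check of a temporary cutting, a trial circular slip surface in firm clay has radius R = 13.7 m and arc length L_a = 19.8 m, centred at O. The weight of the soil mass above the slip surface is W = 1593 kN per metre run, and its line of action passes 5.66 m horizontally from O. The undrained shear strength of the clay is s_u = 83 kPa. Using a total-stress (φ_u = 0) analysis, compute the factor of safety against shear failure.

Taking moments about the centre O, the resisting moment is provided by the undrained shear strength acting along the arc:
M_R = s_u·L_a·R = 83·19.80·13.7 = 22514.6 kN·m/m
M_D = W·d = 1593·5.66 = 9016.4 kN·m/m
FS = M_R / M_D = 22514.6 / 9016.4 = 2.497

FS = 2.50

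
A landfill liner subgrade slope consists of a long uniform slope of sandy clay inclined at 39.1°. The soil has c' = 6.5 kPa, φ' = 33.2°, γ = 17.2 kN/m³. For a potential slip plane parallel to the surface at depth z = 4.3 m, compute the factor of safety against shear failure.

FS = 0.98

For an infinite slope with a slip plane parallel to the surface (no pore pressure): FS = [c' + γz cos²β tanφ'] / [γz sinβ cosβ].
γz = 17.2·4.3 = 73.96 kN/m²
Numerator = 6.5 + 73.96·cos²39.1°·tan33.2° = 6.5 + 73.96·0.6022·0.6544 = 35.648 kPa
Denominator = 73.96·sin39.1°·cos39.1° = 73.96·0.6307·0.7760 = 36.199 kPa
FS = 35.648 / 36.199 = 0.985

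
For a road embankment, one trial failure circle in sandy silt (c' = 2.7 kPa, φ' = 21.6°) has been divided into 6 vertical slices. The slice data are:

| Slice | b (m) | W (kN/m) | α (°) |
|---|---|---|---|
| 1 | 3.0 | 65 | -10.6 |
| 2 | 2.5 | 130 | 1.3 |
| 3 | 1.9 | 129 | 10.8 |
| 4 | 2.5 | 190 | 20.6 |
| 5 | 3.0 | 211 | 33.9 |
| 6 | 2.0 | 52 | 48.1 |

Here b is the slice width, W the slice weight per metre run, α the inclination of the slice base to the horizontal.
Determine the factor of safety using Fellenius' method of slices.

FS = 1.37

Ordinary method of slices: FS = Σ[c'·Δl_i + (W_i cosα_i)·tanφ'] / Σ W_i sinα_i, with Δl_i = b_i / cosα_i.
Slice 1: Δl = 3.0/cos(-10.6°) = 3.052 m; N'_1 = 65·cos(-10.6°) = 63.9; c'Δl = 8.24; W sinα = -12.0
Slice 2: Δl = 2.5/cos1.3° = 2.501 m; N'_2 = 130·cos1.3° = 130.0; c'Δl = 6.75; W sinα = 2.9
Slice 3: Δl = 1.9/cos10.8° = 1.934 m; N'_3 = 129·cos10.8° = 126.7; c'Δl = 5.22; W sinα = 24.2
Slice 4: Δl = 2.5/cos20.6° = 2.671 m; N'_4 = 190·cos20.6° = 177.9; c'Δl = 7.21; W sinα = 66.8
Slice 5: Δl = 3.0/cos33.9° = 3.614 m; N'_5 = 211·cos33.9° = 175.1; c'Δl = 9.76; W sinα = 117.7
Slice 6: Δl = 2.0/cos48.1° = 2.995 m; N'_6 = 52·cos48.1° = 34.7; c'Δl = 8.09; W sinα = 38.7
Σc'Δl = 45.3 kN/m; ΣN' = 708.3 kN/m; ΣW sinα = 238.4 kN/m
Resisting = 45.3 + 708.3·tan21.6° = 45.3 + 280.4 = 325.7 kN/m
FS = 325.7 / 238.4 = 1.366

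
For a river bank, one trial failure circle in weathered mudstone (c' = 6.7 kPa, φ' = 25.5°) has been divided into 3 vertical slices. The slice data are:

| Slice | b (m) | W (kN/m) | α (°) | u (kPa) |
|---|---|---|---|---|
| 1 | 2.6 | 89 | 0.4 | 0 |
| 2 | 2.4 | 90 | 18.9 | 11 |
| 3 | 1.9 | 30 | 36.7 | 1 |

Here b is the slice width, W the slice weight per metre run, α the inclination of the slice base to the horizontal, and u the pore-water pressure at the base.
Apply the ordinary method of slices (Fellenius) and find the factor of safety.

Ordinary method of slices: FS = Σ[c'·Δl_i + (W_i cosα_i − u_i·Δl_i)·tanφ'] / Σ W_i sinα_i, with Δl_i = b_i / cosα_i.
Slice 1: Δl = 2.6/cos0.4° = 2.600 m; N'_1 = 89·cos0.4° − 0·2.600 = 89.0; c'Δl = 17.42; W sinα = 0.6
Slice 2: Δl = 2.4/cos18.9° = 2.537 m; N'_2 = 90·cos18.9° − 11·2.537 = 57.2; c'Δl = 17.00; W sinα = 29.2
Slice 3: Δl = 1.9/cos36.7° = 2.370 m; N'_3 = 30·cos36.7° − 1·2.370 = 21.7; c'Δl = 15.88; W sinα = 17.9
Σc'Δl = 50.3 kN/m; ΣN' = 167.9 kN/m; ΣW sinα = 47.7 kN/m
Resisting = 50.3 + 167.9·tan25.5° = 50.3 + 80.1 = 130.4 kN/m
FS = 130.4 / 47.7 = 2.733

FS = 2.73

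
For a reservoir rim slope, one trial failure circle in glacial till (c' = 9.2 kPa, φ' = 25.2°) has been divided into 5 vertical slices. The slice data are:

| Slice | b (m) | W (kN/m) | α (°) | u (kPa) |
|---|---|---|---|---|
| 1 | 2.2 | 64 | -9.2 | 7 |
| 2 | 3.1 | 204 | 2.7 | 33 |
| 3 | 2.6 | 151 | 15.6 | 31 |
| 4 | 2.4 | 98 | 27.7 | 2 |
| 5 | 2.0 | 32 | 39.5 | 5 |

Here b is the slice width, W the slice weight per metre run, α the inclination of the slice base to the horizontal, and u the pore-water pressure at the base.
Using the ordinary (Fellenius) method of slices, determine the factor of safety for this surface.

Ordinary method of slices: FS = Σ[c'·Δl_i + (W_i cosα_i − u_i·Δl_i)·tanφ'] / Σ W_i sinα_i, with Δl_i = b_i / cosα_i.
Slice 1: Δl = 2.2/cos(-9.2°) = 2.229 m; N'_1 = 64·cos(-9.2°) − 7·2.229 = 47.6; c'Δl = 20.50; W sinα = -10.2
Slice 2: Δl = 3.1/cos2.7° = 3.103 m; N'_2 = 204·cos2.7° − 33·3.103 = 101.4; c'Δl = 28.55; W sinα = 9.6
Slice 3: Δl = 2.6/cos15.6° = 2.699 m; N'_3 = 151·cos15.6° − 31·2.699 = 61.8; c'Δl = 24.83; W sinα = 40.6
Slice 4: Δl = 2.4/cos27.7° = 2.711 m; N'_4 = 98·cos27.7° − 2·2.711 = 81.3; c'Δl = 24.94; W sinα = 45.6
Slice 5: Δl = 2.0/cos39.5° = 2.592 m; N'_5 = 32·cos39.5° − 5·2.592 = 11.7; c'Δl = 23.85; W sinα = 20.4
Σc'Δl = 122.7 kN/m; ΣN' = 303.8 kN/m; ΣW sinα = 105.9 kN/m
Resisting = 122.7 + 303.8·tan25.2° = 122.7 + 142.9 = 265.6 kN/m
FS = 265.6 / 105.9 = 2.508

FS = 2.51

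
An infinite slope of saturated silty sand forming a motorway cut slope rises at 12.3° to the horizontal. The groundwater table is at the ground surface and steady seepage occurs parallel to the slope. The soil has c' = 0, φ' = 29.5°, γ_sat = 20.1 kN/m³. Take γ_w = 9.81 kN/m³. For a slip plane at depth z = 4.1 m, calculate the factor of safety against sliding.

FS = 1.33

With seepage parallel to the slope and the water table at the surface, the effective normal stress on the slip plane uses the buoyant unit weight γ' = γ_sat − γ_w while the driving shear stress uses γ_sat:
FS = [c' + γ' z cos²β tanφ'] / [γ_sat z sinβ cosβ]
(For c' = 0 this reduces to FS = (γ'/γ_sat)·tanφ'/tanβ.)
γ' = 20.1 − 9.81 = 10.29 kN/m³
Numerator = 0.0 + 10.29·4.1·cos²12.3°·tan29.5° = 0.0 + 10.29·4.1·0.9546·0.5658 = 22.786 kPa
Denominator = 20.1·4.1·sin12.3°·cos12.3° = 20.1·4.1·0.2130·0.9770 = 17.153 kPa
FS = 22.786 / 17.153 = 1.328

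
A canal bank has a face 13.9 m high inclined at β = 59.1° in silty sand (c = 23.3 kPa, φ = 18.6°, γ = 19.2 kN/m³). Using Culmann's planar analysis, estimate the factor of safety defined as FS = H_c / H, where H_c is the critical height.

FS = 1.19

H_c = (4c/γ) · sinβ cosφ / [1 − cos(β − φ)]
    = (4·23.3/19.2) · sin59.1°·cos18.6° / [1 − cos40.5°]
    = 4.854 · 0.8132 / 0.2396 = 16.48 m
FS = H_c / H = 16.48 / 13.9 = 1.185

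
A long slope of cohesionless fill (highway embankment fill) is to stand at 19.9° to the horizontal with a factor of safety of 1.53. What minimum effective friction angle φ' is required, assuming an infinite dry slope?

φ' = 29.0°

FS = tanφ'/tanβ ⇒ tanφ' = FS · tanβ = 1.53 · tan19.9° = 0.5539
φ' = arctan(0.5539) = 28.98°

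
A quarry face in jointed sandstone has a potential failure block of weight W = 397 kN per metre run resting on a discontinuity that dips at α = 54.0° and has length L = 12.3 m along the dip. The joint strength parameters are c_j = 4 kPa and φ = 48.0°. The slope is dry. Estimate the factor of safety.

FS = 0.96

Resolving the block weight along and normal to the plane and applying the Mohr–Coulomb strength on the joint:
N' = W cosα = 397·cos54.0° = 233.4 kN/m
Driving force T = W sinα = 397·sin54.0° = 321.2 kN/m
Resisting force R = c_j·L + N'·tanφ = 4·12.3 + 233.4·tan48.0° = 49.2 + 259.2 = 308.4 kN/m
FS = R / T = 308.4 / 321.2 = 0.960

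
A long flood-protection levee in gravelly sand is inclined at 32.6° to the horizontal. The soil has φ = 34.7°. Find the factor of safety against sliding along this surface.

For a dry cohesionless infinite slope the factor of safety is FS = tanφ / tanβ.
FS = tan34.7° / tan32.6° = 0.6924 / 0.6395 = 1.083

FS = 1.08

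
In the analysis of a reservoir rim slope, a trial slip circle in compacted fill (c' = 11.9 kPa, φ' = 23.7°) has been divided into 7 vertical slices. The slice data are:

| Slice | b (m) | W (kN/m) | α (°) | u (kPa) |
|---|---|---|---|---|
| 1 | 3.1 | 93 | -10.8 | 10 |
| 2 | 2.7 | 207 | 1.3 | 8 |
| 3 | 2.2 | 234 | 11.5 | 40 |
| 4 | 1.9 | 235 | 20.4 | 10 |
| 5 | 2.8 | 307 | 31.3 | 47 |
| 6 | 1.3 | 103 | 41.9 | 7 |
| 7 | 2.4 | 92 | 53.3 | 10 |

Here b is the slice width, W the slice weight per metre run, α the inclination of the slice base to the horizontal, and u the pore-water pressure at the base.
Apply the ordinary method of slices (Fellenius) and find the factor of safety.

Ordinary method of slices: FS = Σ[c'·Δl_i + (W_i cosα_i − u_i·Δl_i)·tanφ'] / Σ W_i sinα_i, with Δl_i = b_i / cosα_i.
Slice 1: Δl = 3.1/cos(-10.8°) = 3.156 m; N'_1 = 93·cos(-10.8°) − 10·3.156 = 59.8; c'Δl = 37.56; W sinα = -17.4
Slice 2: Δl = 2.7/cos1.3° = 2.701 m; N'_2 = 207·cos1.3° − 8·2.701 = 185.3; c'Δl = 32.14; W sinα = 4.7
Slice 3: Δl = 2.2/cos11.5° = 2.245 m; N'_3 = 234·cos11.5° − 40·2.245 = 139.5; c'Δl = 26.72; W sinα = 46.7
Slice 4: Δl = 1.9/cos20.4° = 2.027 m; N'_4 = 235·cos20.4° − 10·2.027 = 200.0; c'Δl = 24.12; W sinα = 81.9
Slice 5: Δl = 2.8/cos31.3° = 3.277 m; N'_5 = 307·cos31.3° − 47·3.277 = 108.3; c'Δl = 39.00; W sinα = 159.5
Slice 6: Δl = 1.3/cos41.9° = 1.747 m; N'_6 = 103·cos41.9° − 7·1.747 = 64.4; c'Δl = 20.78; W sinα = 68.8
Slice 7: Δl = 2.4/cos53.3° = 4.016 m; N'_7 = 92·cos53.3° − 10·4.016 = 14.8; c'Δl = 47.79; W sinα = 73.8
Σc'Δl = 228.1 kN/m; ΣN' = 772.2 kN/m; ΣW sinα = 417.9 kN/m
Resisting = 228.1 + 772.2·tan23.7° = 228.1 + 339.0 = 567.1 kN/m
FS = 567.1 / 417.9 = 1.357

FS = 1.36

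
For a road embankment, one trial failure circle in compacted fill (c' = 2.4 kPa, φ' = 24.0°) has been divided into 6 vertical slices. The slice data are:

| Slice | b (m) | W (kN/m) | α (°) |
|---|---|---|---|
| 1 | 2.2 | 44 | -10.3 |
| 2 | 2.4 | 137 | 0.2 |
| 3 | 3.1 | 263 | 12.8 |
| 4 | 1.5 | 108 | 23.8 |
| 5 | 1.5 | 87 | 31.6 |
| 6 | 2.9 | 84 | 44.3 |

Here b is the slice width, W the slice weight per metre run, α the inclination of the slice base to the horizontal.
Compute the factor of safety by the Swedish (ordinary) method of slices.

FS = 1.69

Ordinary method of slices: FS = Σ[c'·Δl_i + (W_i cosα_i)·tanφ'] / Σ W_i sinα_i, with Δl_i = b_i / cosα_i.
Slice 1: Δl = 2.2/cos(-10.3°) = 2.236 m; N'_1 = 44·cos(-10.3°) = 43.3; c'Δl = 5.37; W sinα = -7.9
Slice 2: Δl = 2.4/cos0.2° = 2.400 m; N'_2 = 137·cos0.2° = 137.0; c'Δl = 5.76; W sinα = 0.5
Slice 3: Δl = 3.1/cos12.8° = 3.179 m; N'_3 = 263·cos12.8° = 256.5; c'Δl = 7.63; W sinα = 58.3
Slice 4: Δl = 1.5/cos23.8° = 1.639 m; N'_4 = 108·cos23.8° = 98.8; c'Δl = 3.93; W sinα = 43.6
Slice 5: Δl = 1.5/cos31.6° = 1.761 m; N'_5 = 87·cos31.6° = 74.1; c'Δl = 4.23; W sinα = 45.6
Slice 6: Δl = 2.9/cos44.3° = 4.052 m; N'_6 = 84·cos44.3° = 60.1; c'Δl = 9.72; W sinα = 58.7
Σc'Δl = 36.6 kN/m; ΣN' = 669.8 kN/m; ΣW sinα = 198.7 kN/m
Resisting = 36.6 + 669.8·tan24.0° = 36.6 + 298.2 = 334.9 kN/m
FS = 334.9 / 198.7 = 1.685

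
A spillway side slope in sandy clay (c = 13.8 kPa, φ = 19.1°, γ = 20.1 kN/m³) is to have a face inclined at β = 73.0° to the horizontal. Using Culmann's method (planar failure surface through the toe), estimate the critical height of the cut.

Culmann's analysis gives the critical failure plane at α_cr = (β + φ)/2 = (73.0 + 19.1)/2 = 46.0°, and the critical height
H_c = (4c/γ) · sinβ cosφ / [1 − cos(β − φ)]
    = (4·13.8/20.1) · sin73.0°·cos19.1° / [1 − cos(53.9°)]
    = 2.746 · 0.9563·0.9449 / [1 − 0.5892]
    = 2.746 · 0.9037 / 0.4108
    = 6.04 m

H_c = 6.04 m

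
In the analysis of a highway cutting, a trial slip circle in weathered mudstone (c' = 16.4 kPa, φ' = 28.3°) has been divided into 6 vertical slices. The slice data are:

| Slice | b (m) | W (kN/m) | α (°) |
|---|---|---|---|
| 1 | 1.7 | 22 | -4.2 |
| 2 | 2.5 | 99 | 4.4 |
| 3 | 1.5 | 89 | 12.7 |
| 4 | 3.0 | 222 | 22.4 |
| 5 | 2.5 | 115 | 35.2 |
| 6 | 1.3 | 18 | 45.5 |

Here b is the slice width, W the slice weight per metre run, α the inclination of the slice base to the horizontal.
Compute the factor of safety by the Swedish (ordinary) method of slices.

FS = 2.68

Ordinary method of slices: FS = Σ[c'·Δl_i + (W_i cosα_i)·tanφ'] / Σ W_i sinα_i, with Δl_i = b_i / cosα_i.
Slice 1: Δl = 1.7/cos(-4.2°) = 1.705 m; N'_1 = 22·cos(-4.2°) = 21.9; c'Δl = 27.96; W sinα = -1.6
Slice 2: Δl = 2.5/cos4.4° = 2.507 m; N'_2 = 99·cos4.4° = 98.7; c'Δl = 41.12; W sinα = 7.6
Slice 3: Δl = 1.5/cos12.7° = 1.538 m; N'_3 = 89·cos12.7° = 86.8; c'Δl = 25.22; W sinα = 19.6
Slice 4: Δl = 3.0/cos22.4° = 3.245 m; N'_4 = 222·cos22.4° = 205.2; c'Δl = 53.22; W sinα = 84.6
Slice 5: Δl = 2.5/cos35.2° = 3.059 m; N'_5 = 115·cos35.2° = 94.0; c'Δl = 50.17; W sinα = 66.3
Slice 6: Δl = 1.3/cos45.5° = 1.855 m; N'_6 = 18·cos45.5° = 12.6; c'Δl = 30.42; W sinα = 12.8
Σc'Δl = 228.1 kN/m; ΣN' = 519.3 kN/m; ΣW sinα = 189.3 kN/m
Resisting = 228.1 + 519.3·tan28.3° = 228.1 + 279.6 = 507.7 kN/m
FS = 507.7 / 189.3 = 2.682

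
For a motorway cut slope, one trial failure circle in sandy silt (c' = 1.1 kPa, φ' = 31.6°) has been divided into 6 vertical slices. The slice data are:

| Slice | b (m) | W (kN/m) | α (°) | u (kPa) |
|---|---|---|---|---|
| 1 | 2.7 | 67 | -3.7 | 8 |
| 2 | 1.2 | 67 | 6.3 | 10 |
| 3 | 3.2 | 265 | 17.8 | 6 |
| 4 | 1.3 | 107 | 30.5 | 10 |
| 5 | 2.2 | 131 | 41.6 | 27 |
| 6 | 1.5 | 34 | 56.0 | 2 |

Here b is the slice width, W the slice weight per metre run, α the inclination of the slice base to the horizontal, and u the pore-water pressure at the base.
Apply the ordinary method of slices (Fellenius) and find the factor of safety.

Ordinary method of slices: FS = Σ[c'·Δl_i + (W_i cosα_i − u_i·Δl_i)·tanφ'] / Σ W_i sinα_i, with Δl_i = b_i / cosα_i.
Slice 1: Δl = 2.7/cos(-3.7°) = 2.706 m; N'_1 = 67·cos(-3.7°) − 8·2.706 = 45.2; c'Δl = 2.98; W sinα = -4.3
Slice 2: Δl = 1.2/cos6.3° = 1.207 m; N'_2 = 67·cos6.3° − 10·1.207 = 54.5; c'Δl = 1.33; W sinα = 7.4
Slice 3: Δl = 3.2/cos17.8° = 3.361 m; N'_3 = 265·cos17.8° − 6·3.361 = 232.1; c'Δl = 3.70; W sinα = 81.0
Slice 4: Δl = 1.3/cos30.5° = 1.509 m; N'_4 = 107·cos30.5° − 10·1.509 = 77.1; c'Δl = 1.66; W sinα = 54.3
Slice 5: Δl = 2.2/cos41.6° = 2.942 m; N'_5 = 131·cos41.6° − 27·2.942 = 18.5; c'Δl = 3.24; W sinα = 87.0
Slice 6: Δl = 1.5/cos56.0° = 2.682 m; N'_6 = 34·cos56.0° − 2·2.682 = 13.6; c'Δl = 2.95; W sinα = 28.2
Σc'Δl = 15.8 kN/m; ΣN' = 441.2 kN/m; ΣW sinα = 253.5 kN/m
Resisting = 15.8 + 441.2·tan31.6° = 15.8 + 271.4 = 287.3 kN/m
FS = 287.3 / 253.5 = 1.133

FS = 1.13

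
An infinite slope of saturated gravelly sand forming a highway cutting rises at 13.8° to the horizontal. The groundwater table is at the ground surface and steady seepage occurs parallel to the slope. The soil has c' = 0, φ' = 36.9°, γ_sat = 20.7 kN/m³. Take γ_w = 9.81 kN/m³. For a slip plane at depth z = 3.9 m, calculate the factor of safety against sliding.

With seepage parallel to the slope and the water table at the surface, the effective normal stress on the slip plane uses the buoyant unit weight γ' = γ_sat − γ_w while the driving shear stress uses γ_sat:
FS = [c' + γ' z cos²β tanφ'] / [γ_sat z sinβ cosβ]
(For c' = 0 this reduces to FS = (γ'/γ_sat)·tanφ'/tanβ.)
γ' = 20.7 − 9.81 = 10.89 kN/m³
Numerator = 0.0 + 10.89·3.9·cos²13.8°·tan36.9° = 0.0 + 10.89·3.9·0.9431·0.7508 = 30.074 kPa
Denominator = 20.7·3.9·sin13.8°·cos13.8° = 20.7·3.9·0.2385·0.9711 = 18.701 kPa
FS = 30.074 / 18.701 = 1.608

FS = 1.61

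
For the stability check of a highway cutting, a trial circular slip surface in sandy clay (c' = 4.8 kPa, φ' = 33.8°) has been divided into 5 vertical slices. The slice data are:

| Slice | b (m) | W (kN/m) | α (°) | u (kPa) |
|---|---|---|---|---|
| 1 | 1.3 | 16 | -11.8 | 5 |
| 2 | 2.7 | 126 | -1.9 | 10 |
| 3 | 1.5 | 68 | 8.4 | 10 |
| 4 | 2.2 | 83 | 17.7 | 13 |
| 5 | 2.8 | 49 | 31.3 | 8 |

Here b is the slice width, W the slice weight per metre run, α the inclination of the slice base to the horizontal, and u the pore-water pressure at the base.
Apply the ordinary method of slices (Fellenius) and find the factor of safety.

Ordinary method of slices: FS = Σ[c'·Δl_i + (W_i cosα_i − u_i·Δl_i)·tanφ'] / Σ W_i sinα_i, with Δl_i = b_i / cosα_i.
Slice 1: Δl = 1.3/cos(-11.8°) = 1.328 m; N'_1 = 16·cos(-11.8°) − 5·1.328 = 9.0; c'Δl = 6.37; W sinα = -3.3
Slice 2: Δl = 2.7/cos(-1.9°) = 2.701 m; N'_2 = 126·cos(-1.9°) − 10·2.701 = 98.9; c'Δl = 12.97; W sinα = -4.2
Slice 3: Δl = 1.5/cos8.4° = 1.516 m; N'_3 = 68·cos8.4° − 10·1.516 = 52.1; c'Δl = 7.28; W sinα = 9.9
Slice 4: Δl = 2.2/cos17.7° = 2.309 m; N'_4 = 83·cos17.7° − 13·2.309 = 49.0; c'Δl = 11.08; W sinα = 25.2
Slice 5: Δl = 2.8/cos31.3° = 3.277 m; N'_5 = 49·cos31.3° − 8·3.277 = 15.7; c'Δl = 15.73; W sinα = 25.5
Σc'Δl = 53.4 kN/m; ΣN' = 224.7 kN/m; ΣW sinα = 53.2 kN/m
Resisting = 53.4 + 224.7·tan33.8° = 53.4 + 150.5 = 203.9 kN/m
FS = 203.9 / 53.2 = 3.834

FS = 3.83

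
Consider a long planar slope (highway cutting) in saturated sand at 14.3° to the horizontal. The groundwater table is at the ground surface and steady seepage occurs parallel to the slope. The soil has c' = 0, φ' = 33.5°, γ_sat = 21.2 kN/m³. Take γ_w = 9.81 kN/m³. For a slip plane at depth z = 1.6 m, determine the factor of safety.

FS = 1.40

With seepage parallel to the slope and the water table at the surface, the effective normal stress on the slip plane uses the buoyant unit weight γ' = γ_sat − γ_w while the driving shear stress uses γ_sat:
FS = [c' + γ' z cos²β tanφ'] / [γ_sat z sinβ cosβ]
(For c' = 0 this reduces to FS = (γ'/γ_sat)·tanφ'/tanβ.)
γ' = 21.2 − 9.81 = 11.39 kN/m³
Numerator = 0.0 + 11.39·1.6·cos²14.3°·tan33.5° = 0.0 + 11.39·1.6·0.9390·0.6619 = 11.326 kPa
Denominator = 21.2·1.6·sin14.3°·cos14.3° = 21.2·1.6·0.2470·0.9690 = 8.119 kPa
FS = 11.326 / 8.119 = 1.395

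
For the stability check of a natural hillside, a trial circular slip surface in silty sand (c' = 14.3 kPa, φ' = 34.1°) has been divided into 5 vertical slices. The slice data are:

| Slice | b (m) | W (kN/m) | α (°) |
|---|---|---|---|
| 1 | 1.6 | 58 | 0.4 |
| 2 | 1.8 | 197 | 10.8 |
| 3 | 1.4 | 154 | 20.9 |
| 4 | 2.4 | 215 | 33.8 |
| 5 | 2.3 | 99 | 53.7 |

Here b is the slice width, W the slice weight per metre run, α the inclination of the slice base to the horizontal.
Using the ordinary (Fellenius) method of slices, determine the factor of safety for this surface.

FS = 2.04

Ordinary method of slices: FS = Σ[c'·Δl_i + (W_i cosα_i)·tanφ'] / Σ W_i sinα_i, with Δl_i = b_i / cosα_i.
Slice 1: Δl = 1.6/cos0.4° = 1.600 m; N'_1 = 58·cos0.4° = 58.0; c'Δl = 22.88; W sinα = 0.4
Slice 2: Δl = 1.8/cos10.8° = 1.832 m; N'_2 = 197·cos10.8° = 193.5; c'Δl = 26.20; W sinα = 36.9
Slice 3: Δl = 1.4/cos20.9° = 1.499 m; N'_3 = 154·cos20.9° = 143.9; c'Δl = 21.43; W sinα = 54.9
Slice 4: Δl = 2.4/cos33.8° = 2.888 m; N'_4 = 215·cos33.8° = 178.7; c'Δl = 41.30; W sinα = 119.6
Slice 5: Δl = 2.3/cos53.7° = 3.885 m; N'_5 = 99·cos53.7° = 58.6; c'Δl = 55.56; W sinα = 79.8
Σc'Δl = 167.4 kN/m; ΣN' = 632.6 kN/m; ΣW sinα = 291.6 kN/m
Resisting = 167.4 + 632.6·tan34.1° = 167.4 + 428.3 = 595.7 kN/m
FS = 595.7 / 291.6 = 2.043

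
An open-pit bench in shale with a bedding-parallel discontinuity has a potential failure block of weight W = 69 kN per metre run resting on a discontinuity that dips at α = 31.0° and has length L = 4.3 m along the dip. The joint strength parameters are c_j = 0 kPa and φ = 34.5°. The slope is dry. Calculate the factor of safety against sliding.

FS = 1.14

Resolving the block weight along and normal to the plane and applying the Mohr–Coulomb strength on the joint:
N' = W cosα = 69·cos31.0° = 59.1 kN/m
Driving force T = W sinα = 69·sin31.0° = 35.5 kN/m
Resisting force R = c_j·L + N'·tanφ = 0·4.3 + 59.1·tan34.5° = 0.0 + 40.6 = 40.6 kN/m
FS = R / T = 40.6 / 35.5 = 1.144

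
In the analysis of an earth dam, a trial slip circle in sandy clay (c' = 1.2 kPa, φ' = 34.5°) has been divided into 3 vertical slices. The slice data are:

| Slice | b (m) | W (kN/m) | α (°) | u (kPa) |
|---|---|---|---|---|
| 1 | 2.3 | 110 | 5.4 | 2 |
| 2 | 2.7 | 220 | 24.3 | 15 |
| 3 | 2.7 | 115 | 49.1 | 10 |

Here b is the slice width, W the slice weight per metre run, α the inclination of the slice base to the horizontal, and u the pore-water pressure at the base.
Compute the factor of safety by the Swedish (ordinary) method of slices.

Ordinary method of slices: FS = Σ[c'·Δl_i + (W_i cosα_i − u_i·Δl_i)·tanφ'] / Σ W_i sinα_i, with Δl_i = b_i / cosα_i.
Slice 1: Δl = 2.3/cos5.4° = 2.310 m; N'_1 = 110·cos5.4° − 2·2.310 = 104.9; c'Δl = 2.77; W sinα = 10.4
Slice 2: Δl = 2.7/cos24.3° = 2.962 m; N'_2 = 220·cos24.3° − 15·2.962 = 156.1; c'Δl = 3.55; W sinα = 90.5
Slice 3: Δl = 2.7/cos49.1° = 4.124 m; N'_3 = 115·cos49.1° − 10·4.124 = 34.1; c'Δl = 4.95; W sinα = 86.9
Σc'Δl = 11.3 kN/m; ΣN' = 295.0 kN/m; ΣW sinα = 187.8 kN/m
Resisting = 11.3 + 295.0·tan34.5° = 11.3 + 202.8 = 214.0 kN/m
FS = 214.0 / 187.8 = 1.140

FS = 1.14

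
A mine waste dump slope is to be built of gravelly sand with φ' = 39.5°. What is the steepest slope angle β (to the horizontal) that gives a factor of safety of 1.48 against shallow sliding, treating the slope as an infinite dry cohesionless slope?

β = 29.1°

For an infinite dry cohesionless slope FS = tanφ'/tanβ, so tanβ = tanφ' / FS.
tanβ = tan39.5° / 1.48 = 0.8243 / 1.48 = 0.5570
β = arctan(0.5570) = 29.12°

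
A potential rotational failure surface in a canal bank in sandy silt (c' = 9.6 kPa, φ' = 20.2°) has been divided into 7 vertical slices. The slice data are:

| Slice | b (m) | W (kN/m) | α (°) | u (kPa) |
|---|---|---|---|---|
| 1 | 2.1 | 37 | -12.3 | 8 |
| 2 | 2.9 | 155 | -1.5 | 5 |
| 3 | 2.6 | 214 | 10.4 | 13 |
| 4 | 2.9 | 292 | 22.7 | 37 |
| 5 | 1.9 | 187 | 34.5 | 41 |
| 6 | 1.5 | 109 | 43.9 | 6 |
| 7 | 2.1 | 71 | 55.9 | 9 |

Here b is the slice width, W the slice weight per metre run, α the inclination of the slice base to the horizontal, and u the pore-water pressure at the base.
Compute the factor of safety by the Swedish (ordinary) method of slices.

Ordinary method of slices: FS = Σ[c'·Δl_i + (W_i cosα_i − u_i·Δl_i)·tanφ'] / Σ W_i sinα_i, with Δl_i = b_i / cosα_i.
Slice 1: Δl = 2.1/cos(-12.3°) = 2.149 m; N'_1 = 37·cos(-12.3°) − 8·2.149 = 19.0; c'Δl = 20.63; W sinα = -7.9
Slice 2: Δl = 2.9/cos(-1.5°) = 2.901 m; N'_2 = 155·cos(-1.5°) − 5·2.901 = 140.4; c'Δl = 27.85; W sinα = -4.1
Slice 3: Δl = 2.6/cos10.4° = 2.643 m; N'_3 = 214·cos10.4° − 13·2.643 = 176.1; c'Δl = 25.38; W sinα = 38.6
Slice 4: Δl = 2.9/cos22.7° = 3.144 m; N'_4 = 292·cos22.7° − 37·3.144 = 153.1; c'Δl = 30.18; W sinα = 112.7
Slice 5: Δl = 1.9/cos34.5° = 2.305 m; N'_5 = 187·cos34.5° − 41·2.305 = 59.6; c'Δl = 22.13; W sinα = 105.9
Slice 6: Δl = 1.5/cos43.9° = 2.082 m; N'_6 = 109·cos43.9° − 6·2.082 = 66.0; c'Δl = 19.98; W sinα = 75.6
Slice 7: Δl = 2.1/cos55.9° = 3.746 m; N'_7 = 71·cos55.9° − 9·3.746 = 6.1; c'Δl = 35.96; W sinα = 58.8
Σc'Δl = 182.1 kN/m; ΣN' = 620.3 kN/m; ΣW sinα = 379.7 kN/m
Resisting = 182.1 + 620.3·tan20.2° = 182.1 + 228.2 = 410.3 kN/m
FS = 410.3 / 379.7 = 1.081

FS = 1.08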